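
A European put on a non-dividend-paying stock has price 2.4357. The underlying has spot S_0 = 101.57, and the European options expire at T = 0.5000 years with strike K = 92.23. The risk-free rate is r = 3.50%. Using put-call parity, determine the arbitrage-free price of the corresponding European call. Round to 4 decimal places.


Answer: Call price = 13.3757

Derivation:
Put-call parity: C - P = S_0 * exp(-qT) - K * exp(-rT).
S_0 * exp(-qT) = 101.5700 * 1.00000000 = 101.57000000
K * exp(-rT) = 92.2300 * 0.98265224 = 90.63001570
C = P + S*exp(-qT) - K*exp(-rT)
C = 2.4357 + 101.57000000 - 90.63001570 = 13.3757


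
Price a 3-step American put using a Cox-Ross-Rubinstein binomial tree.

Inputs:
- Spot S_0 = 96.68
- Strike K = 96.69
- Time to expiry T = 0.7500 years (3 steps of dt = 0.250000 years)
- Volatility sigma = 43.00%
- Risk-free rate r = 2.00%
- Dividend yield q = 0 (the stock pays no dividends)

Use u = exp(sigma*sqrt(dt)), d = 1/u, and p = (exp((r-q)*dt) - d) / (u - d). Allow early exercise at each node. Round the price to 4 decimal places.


Answer: Price = V(0,0) = 14.7897

Derivation:
dt = T/N = 0.250000
u = exp(sigma*sqrt(dt)) = 1.239862; d = 1/u = 0.806541
p = (exp((r-q)*dt) - d) / (u - d) = 0.458024
Discount per step: exp(-r*dt) = 0.995012
Stock lattice S(k, i) with i counting down-moves:
  k=0: S(0,0) = 96.6800
  k=1: S(1,0) = 119.8698; S(1,1) = 77.9764
  k=2: S(2,0) = 148.6221; S(2,1) = 96.6800; S(2,2) = 62.8912
  k=3: S(3,0) = 184.2708; S(3,1) = 119.8698; S(3,2) = 77.9764; S(3,3) = 50.7244
Terminal payoffs V(N, i) = max(K - S_T, 0):
  V(3,0) = 0.000000; V(3,1) = 0.000000; V(3,2) = 18.713574; V(3,3) = 45.965625
Backward induction: V(k, i) = exp(-r*dt) * [p * V(k+1, i) + (1-p) * V(k+1, i+1)]; then take max(V_cont, immediate exercise) for American.
  V(2,0) = exp(-r*dt) * [p*0.000000 + (1-p)*0.000000] = 0.000000; exercise = 0.000000; V(2,0) = max -> 0.000000
  V(2,1) = exp(-r*dt) * [p*0.000000 + (1-p)*18.713574] = 10.091727; exercise = 0.010000; V(2,1) = max -> 10.091727
  V(2,2) = exp(-r*dt) * [p*18.713574 + (1-p)*45.965625] = 33.316537; exercise = 33.798781; V(2,2) = max -> 33.798781
  V(1,0) = exp(-r*dt) * [p*0.000000 + (1-p)*10.091727] = 5.442197; exercise = 0.000000; V(1,0) = max -> 5.442197
  V(1,1) = exp(-r*dt) * [p*10.091727 + (1-p)*33.798781] = 22.825970; exercise = 18.713574; V(1,1) = max -> 22.825970
  V(0,0) = exp(-r*dt) * [p*5.442197 + (1-p)*22.825970] = 14.789655; exercise = 0.010000; V(0,0) = max -> 14.789655


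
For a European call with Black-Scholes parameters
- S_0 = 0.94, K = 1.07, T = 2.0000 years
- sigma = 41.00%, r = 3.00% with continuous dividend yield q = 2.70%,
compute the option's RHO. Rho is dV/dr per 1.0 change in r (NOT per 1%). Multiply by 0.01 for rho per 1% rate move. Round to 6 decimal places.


d1 = 0.0768606925; d2 = -0.5029668681
phi(d1) = 0.3977656301; exp(-qT) = 0.9474321065; exp(-rT) = 0.9417645336
N(d2) = 0.3074937832
Rho = K*T*exp(-rT)*N(d2) = 1.0700 * 2.0000 * 0.9417645336 * 0.3074937832 = 0.619716

Answer: Rho = 0.619716


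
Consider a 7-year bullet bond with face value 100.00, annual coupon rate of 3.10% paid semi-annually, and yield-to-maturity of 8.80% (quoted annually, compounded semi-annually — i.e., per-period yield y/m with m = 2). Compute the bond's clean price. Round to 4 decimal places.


Answer: Price = 70.6747

Derivation:
Coupon per period c = face * coupon_rate / m = 1.550000
Periods per year m = 2; per-period yield y/m = 0.044000
Number of cashflows N = 14
Cashflows (t years, CF_t, discount factor 1/(1+y/m)^(m*t), PV):
  t = 0.5000: CF_t = 1.550000, DF = 0.957854, PV = 1.484674
  t = 1.0000: CF_t = 1.550000, DF = 0.917485, PV = 1.422102
  t = 1.5000: CF_t = 1.550000, DF = 0.878817, PV = 1.362167
  t = 2.0000: CF_t = 1.550000, DF = 0.841779, PV = 1.304757
  t = 2.5000: CF_t = 1.550000, DF = 0.806302, PV = 1.249767
  t = 3.0000: CF_t = 1.550000, DF = 0.772320, PV = 1.197095
  t = 3.5000: CF_t = 1.550000, DF = 0.739770, PV = 1.146643
  t = 4.0000: CF_t = 1.550000, DF = 0.708592, PV = 1.098317
  t = 4.5000: CF_t = 1.550000, DF = 0.678728, PV = 1.052028
  t = 5.0000: CF_t = 1.550000, DF = 0.650122, PV = 1.007689
  t = 5.5000: CF_t = 1.550000, DF = 0.622722, PV = 0.965220
  t = 6.0000: CF_t = 1.550000, DF = 0.596477, PV = 0.924540
  t = 6.5000: CF_t = 1.550000, DF = 0.571339, PV = 0.885575
  t = 7.0000: CF_t = 101.550000, DF = 0.547259, PV = 55.574165
Price P = sum_t PV_t = 70.674739


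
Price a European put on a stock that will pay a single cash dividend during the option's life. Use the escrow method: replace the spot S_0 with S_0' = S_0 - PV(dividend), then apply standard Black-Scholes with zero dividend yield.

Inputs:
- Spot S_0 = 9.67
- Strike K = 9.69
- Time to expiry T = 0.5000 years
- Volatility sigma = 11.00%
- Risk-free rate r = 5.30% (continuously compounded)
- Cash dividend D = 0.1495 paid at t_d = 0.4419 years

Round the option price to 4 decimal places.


Answer: Price = 0.2525

Derivation:
PV(D) = D * exp(-r * t_d) = 0.1495 * 0.97685144 = 0.14603929
S_0' = S_0 - PV(D) = 9.6700 - 0.14603929 = 9.52396071
d1 = (ln(S_0'/K) + (r + sigma^2/2)*T) / (sigma*sqrt(T)) = 0.15738111
d2 = d1 - sigma*sqrt(T) = 0.07959936
exp(-rT) = 0.97384804
N(-d1) = 0.43747225; N(-d2) = 0.46827795
P = K * exp(-rT) * N(-d2) - S_0' * N(-d1) = 9.6900 * 0.97384804 * 0.46827795 - 9.52396071 * 0.43747225 = 0.2525


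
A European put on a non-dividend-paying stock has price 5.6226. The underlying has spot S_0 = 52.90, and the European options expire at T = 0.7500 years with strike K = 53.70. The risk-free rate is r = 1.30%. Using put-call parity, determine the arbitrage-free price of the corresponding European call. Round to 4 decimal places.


Put-call parity: C - P = S_0 * exp(-qT) - K * exp(-rT).
S_0 * exp(-qT) = 52.9000 * 1.00000000 = 52.90000000
K * exp(-rT) = 53.7000 * 0.99029738 = 53.17896915
C = P + S*exp(-qT) - K*exp(-rT)
C = 5.6226 + 52.90000000 - 53.17896915 = 5.3436

Answer: Call price = 5.3436


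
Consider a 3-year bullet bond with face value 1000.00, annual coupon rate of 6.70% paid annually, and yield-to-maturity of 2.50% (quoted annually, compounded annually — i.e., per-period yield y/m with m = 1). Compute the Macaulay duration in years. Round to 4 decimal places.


Answer: Macaulay duration = 2.8263 years

Derivation:
Coupon per period c = face * coupon_rate / m = 67.000000
Periods per year m = 1; per-period yield y/m = 0.025000
Number of cashflows N = 3
Cashflows (t years, CF_t, discount factor 1/(1+y/m)^(m*t), PV):
  t = 1.0000: CF_t = 67.000000, DF = 0.975610, PV = 65.365854
  t = 2.0000: CF_t = 67.000000, DF = 0.951814, PV = 63.771565
  t = 3.0000: CF_t = 1067.000000, DF = 0.928599, PV = 990.815571
Price P = sum_t PV_t = 1119.952990
Macaulay numerator sum_t t * PV_t:
  t * PV_t at t = 1.0000: 65.365854
  t * PV_t at t = 2.0000: 127.543129
  t * PV_t at t = 3.0000: 2972.446714
Macaulay duration D = (sum_t t * PV_t) / P = 3165.355697 / 1119.952990 = 2.826329


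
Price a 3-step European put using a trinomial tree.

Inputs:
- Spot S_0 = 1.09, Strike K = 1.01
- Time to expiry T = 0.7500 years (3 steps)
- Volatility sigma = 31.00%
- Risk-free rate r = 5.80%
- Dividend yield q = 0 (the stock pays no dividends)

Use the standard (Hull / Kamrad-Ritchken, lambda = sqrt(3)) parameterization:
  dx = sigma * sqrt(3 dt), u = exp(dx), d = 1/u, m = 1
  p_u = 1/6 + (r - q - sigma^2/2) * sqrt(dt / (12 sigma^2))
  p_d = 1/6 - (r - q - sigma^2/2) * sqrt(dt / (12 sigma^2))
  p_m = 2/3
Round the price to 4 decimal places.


dt = T/N = 0.250000; dx = sigma*sqrt(3*dt) = 0.268468
u = exp(dx) = 1.307959; d = 1/u = 0.764550
p_u = 0.171299, p_m = 0.666667, p_d = 0.162034
Discount per step: exp(-r*dt) = 0.985605
Stock lattice S(k, j) with j the centered position index:
  k=0: S(0,+0) = 1.0900
  k=1: S(1,-1) = 0.8334; S(1,+0) = 1.0900; S(1,+1) = 1.4257
  k=2: S(2,-2) = 0.6371; S(2,-1) = 0.8334; S(2,+0) = 1.0900; S(2,+1) = 1.4257; S(2,+2) = 1.8647
  k=3: S(3,-3) = 0.4871; S(3,-2) = 0.6371; S(3,-1) = 0.8334; S(3,+0) = 1.0900; S(3,+1) = 1.4257; S(3,+2) = 1.8647; S(3,+3) = 2.4390
Terminal payoffs V(N, j) = max(K - S_T, 0):
  V(3,-3) = 0.522871; V(3,-2) = 0.372855; V(3,-1) = 0.176641; V(3,+0) = 0.000000; V(3,+1) = 0.000000; V(3,+2) = 0.000000; V(3,+3) = 0.000000
Backward induction: V(k, j) = exp(-r*dt) * [p_u * V(k+1, j+1) + p_m * V(k+1, j) + p_d * V(k+1, j-1)]
  V(2,-2) = exp(-r*dt) * [p_u*0.176641 + p_m*0.372855 + p_d*0.522871] = 0.358318
  V(2,-1) = exp(-r*dt) * [p_u*0.000000 + p_m*0.176641 + p_d*0.372855] = 0.175611
  V(2,+0) = exp(-r*dt) * [p_u*0.000000 + p_m*0.000000 + p_d*0.176641] = 0.028210
  V(2,+1) = exp(-r*dt) * [p_u*0.000000 + p_m*0.000000 + p_d*0.000000] = 0.000000
  V(2,+2) = exp(-r*dt) * [p_u*0.000000 + p_m*0.000000 + p_d*0.000000] = 0.000000
  V(1,-1) = exp(-r*dt) * [p_u*0.028210 + p_m*0.175611 + p_d*0.358318] = 0.177375
  V(1,+0) = exp(-r*dt) * [p_u*0.000000 + p_m*0.028210 + p_d*0.175611] = 0.046581
  V(1,+1) = exp(-r*dt) * [p_u*0.000000 + p_m*0.000000 + p_d*0.028210] = 0.004505
  V(0,+0) = exp(-r*dt) * [p_u*0.004505 + p_m*0.046581 + p_d*0.177375] = 0.059695

Answer: Price = V(0,0) = 0.0597


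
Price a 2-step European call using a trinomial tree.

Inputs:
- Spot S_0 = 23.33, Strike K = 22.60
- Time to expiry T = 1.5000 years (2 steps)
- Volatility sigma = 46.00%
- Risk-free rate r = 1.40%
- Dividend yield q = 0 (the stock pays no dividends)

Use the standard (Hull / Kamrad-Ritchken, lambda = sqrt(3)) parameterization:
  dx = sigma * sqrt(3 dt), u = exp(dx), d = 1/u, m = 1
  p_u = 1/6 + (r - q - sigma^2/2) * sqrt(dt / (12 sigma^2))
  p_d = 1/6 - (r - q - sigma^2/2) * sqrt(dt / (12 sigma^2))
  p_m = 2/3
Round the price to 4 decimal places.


Answer: Price = V(0,0) = 4.9363

Derivation:
dt = T/N = 0.750000; dx = sigma*sqrt(3*dt) = 0.690000
u = exp(dx) = 1.993716; d = 1/u = 0.501576
p_u = 0.116775, p_m = 0.666667, p_d = 0.216558
Discount per step: exp(-r*dt) = 0.989555
Stock lattice S(k, j) with j the centered position index:
  k=0: S(0,+0) = 23.3300
  k=1: S(1,-1) = 11.7018; S(1,+0) = 23.3300; S(1,+1) = 46.5134
  k=2: S(2,-2) = 5.8693; S(2,-1) = 11.7018; S(2,+0) = 23.3300; S(2,+1) = 46.5134; S(2,+2) = 92.7345
Terminal payoffs V(N, j) = max(S_T - K, 0):
  V(2,-2) = 0.000000; V(2,-1) = 0.000000; V(2,+0) = 0.730000; V(2,+1) = 23.913383; V(2,+2) = 70.134455
Backward induction: V(k, j) = exp(-r*dt) * [p_u * V(k+1, j+1) + p_m * V(k+1, j) + p_d * V(k+1, j-1)]
  V(1,-1) = exp(-r*dt) * [p_u*0.730000 + p_m*0.000000 + p_d*0.000000] = 0.084356
  V(1,+0) = exp(-r*dt) * [p_u*23.913383 + p_m*0.730000 + p_d*0.000000] = 3.244910
  V(1,+1) = exp(-r*dt) * [p_u*70.134455 + p_m*23.913383 + p_d*0.730000] = 24.036605
  V(0,+0) = exp(-r*dt) * [p_u*24.036605 + p_m*3.244910 + p_d*0.084356] = 4.936320


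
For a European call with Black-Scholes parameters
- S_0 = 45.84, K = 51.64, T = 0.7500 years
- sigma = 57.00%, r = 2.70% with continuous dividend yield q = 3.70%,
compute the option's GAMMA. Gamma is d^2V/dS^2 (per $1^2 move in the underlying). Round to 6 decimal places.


Answer: Gamma = 0.017147

Derivation:
d1 = -0.0097278326; d2 = -0.5033623127
phi(d1) = 0.3989234047; exp(-qT) = 0.9726314943; exp(-rT) = 0.9799536543
Gamma = exp(-qT) * phi(d1) / (S * sigma * sqrt(T)) = 0.9726314943 * 0.3989234047 / (45.8400 * 0.5700 * 0.8660254038) = 0.017147


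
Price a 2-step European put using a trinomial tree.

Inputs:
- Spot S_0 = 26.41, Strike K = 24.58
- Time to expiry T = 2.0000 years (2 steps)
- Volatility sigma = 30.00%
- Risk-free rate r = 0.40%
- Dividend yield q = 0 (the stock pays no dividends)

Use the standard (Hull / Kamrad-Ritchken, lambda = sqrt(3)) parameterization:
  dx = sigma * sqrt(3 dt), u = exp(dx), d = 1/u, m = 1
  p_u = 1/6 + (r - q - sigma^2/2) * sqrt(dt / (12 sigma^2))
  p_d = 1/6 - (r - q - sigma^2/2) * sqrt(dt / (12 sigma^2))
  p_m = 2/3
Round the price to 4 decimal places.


dt = T/N = 1.000000; dx = sigma*sqrt(3*dt) = 0.519615
u = exp(dx) = 1.681381; d = 1/u = 0.594749
p_u = 0.127214, p_m = 0.666667, p_d = 0.206119
Discount per step: exp(-r*dt) = 0.996008
Stock lattice S(k, j) with j the centered position index:
  k=0: S(0,+0) = 26.4100
  k=1: S(1,-1) = 15.7073; S(1,+0) = 26.4100; S(1,+1) = 44.4053
  k=2: S(2,-2) = 9.3419; S(2,-1) = 15.7073; S(2,+0) = 26.4100; S(2,+1) = 44.4053; S(2,+2) = 74.6621
Terminal payoffs V(N, j) = max(K - S_T, 0):
  V(2,-2) = 15.238076; V(2,-1) = 8.872670; V(2,+0) = 0.000000; V(2,+1) = 0.000000; V(2,+2) = 0.000000
Backward induction: V(k, j) = exp(-r*dt) * [p_u * V(k+1, j+1) + p_m * V(k+1, j) + p_d * V(k+1, j-1)]
  V(1,-1) = exp(-r*dt) * [p_u*0.000000 + p_m*8.872670 + p_d*15.238076] = 9.019818
  V(1,+0) = exp(-r*dt) * [p_u*0.000000 + p_m*0.000000 + p_d*8.872670] = 1.821525
  V(1,+1) = exp(-r*dt) * [p_u*0.000000 + p_m*0.000000 + p_d*0.000000] = 0.000000
  V(0,+0) = exp(-r*dt) * [p_u*0.000000 + p_m*1.821525 + p_d*9.019818] = 3.061235

Answer: Price = V(0,0) = 3.0612


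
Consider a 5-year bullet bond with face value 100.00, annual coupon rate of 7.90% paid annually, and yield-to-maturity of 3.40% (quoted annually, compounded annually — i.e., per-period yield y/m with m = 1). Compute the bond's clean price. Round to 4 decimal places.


Coupon per period c = face * coupon_rate / m = 7.900000
Periods per year m = 1; per-period yield y/m = 0.034000
Number of cashflows N = 5
Cashflows (t years, CF_t, discount factor 1/(1+y/m)^(m*t), PV):
  t = 1.0000: CF_t = 7.900000, DF = 0.967118, PV = 7.640232
  t = 2.0000: CF_t = 7.900000, DF = 0.935317, PV = 7.389006
  t = 3.0000: CF_t = 7.900000, DF = 0.904562, PV = 7.146041
  t = 4.0000: CF_t = 7.900000, DF = 0.874818, PV = 6.911064
  t = 5.0000: CF_t = 107.900000, DF = 0.846052, PV = 91.289063
Price P = sum_t PV_t = 120.375406

Answer: Price = 120.3754


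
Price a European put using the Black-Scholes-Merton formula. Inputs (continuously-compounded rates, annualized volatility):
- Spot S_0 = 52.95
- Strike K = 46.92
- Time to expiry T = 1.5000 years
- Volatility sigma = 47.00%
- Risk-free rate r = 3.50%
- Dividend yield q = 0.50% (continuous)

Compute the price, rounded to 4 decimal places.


Answer: Price = 7.4171

Derivation:
d1 = (ln(S/K) + (r - q + 0.5*sigma^2) * T) / (sigma * sqrt(T)) = 0.57602800
d2 = d1 - sigma * sqrt(T) = 0.00039791
exp(-rT) = 0.94885432; exp(-qT) = 0.99252805
P = K * exp(-rT) * N(-d2) - S_0 * exp(-qT) * N(-d1)
N(-d1) = 0.28229813; N(-d2) = 0.49984126
P = 46.9200 * 0.94885432 * 0.49984126 - 52.9500 * 0.99252805 * 0.28229813 = 7.4171


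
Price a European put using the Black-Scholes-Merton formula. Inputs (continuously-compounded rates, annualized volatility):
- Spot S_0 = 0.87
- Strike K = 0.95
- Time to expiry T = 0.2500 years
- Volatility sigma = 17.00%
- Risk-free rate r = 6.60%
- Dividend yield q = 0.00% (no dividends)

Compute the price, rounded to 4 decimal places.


d1 = (ln(S/K) + (r - q + 0.5*sigma^2) * T) / (sigma * sqrt(T)) = -0.79830909
d2 = d1 - sigma * sqrt(T) = -0.88330909
exp(-rT) = 0.98363538; exp(-qT) = 1.00000000
P = K * exp(-rT) * N(-d2) - S_0 * exp(-qT) * N(-d1)
N(-d1) = 0.78765443; N(-d2) = 0.81146535
P = 0.9500 * 0.98363538 * 0.81146535 - 0.8700 * 1.00000000 * 0.78765443 = 0.0730

Answer: Price = 0.0730


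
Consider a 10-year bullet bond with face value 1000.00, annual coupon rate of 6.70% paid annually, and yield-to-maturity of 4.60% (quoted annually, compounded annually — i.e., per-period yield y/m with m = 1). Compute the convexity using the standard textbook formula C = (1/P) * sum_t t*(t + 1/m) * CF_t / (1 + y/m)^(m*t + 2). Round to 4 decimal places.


Coupon per period c = face * coupon_rate / m = 67.000000
Periods per year m = 1; per-period yield y/m = 0.046000
Number of cashflows N = 10
Cashflows (t years, CF_t, discount factor 1/(1+y/m)^(m*t), PV):
  t = 1.0000: CF_t = 67.000000, DF = 0.956023, PV = 64.053537
  t = 2.0000: CF_t = 67.000000, DF = 0.913980, PV = 61.236651
  t = 3.0000: CF_t = 67.000000, DF = 0.873786, PV = 58.543644
  t = 4.0000: CF_t = 67.000000, DF = 0.835359, PV = 55.969067
  t = 5.0000: CF_t = 67.000000, DF = 0.798623, PV = 53.507712
  t = 6.0000: CF_t = 67.000000, DF = 0.763501, PV = 51.154600
  t = 7.0000: CF_t = 67.000000, DF = 0.729925, PV = 48.904972
  t = 8.0000: CF_t = 67.000000, DF = 0.697825, PV = 46.754275
  t = 9.0000: CF_t = 67.000000, DF = 0.667137, PV = 44.698160
  t = 10.0000: CF_t = 1067.000000, DF = 0.637798, PV = 680.530469
Price P = sum_t PV_t = 1165.353086
Convexity numerator sum_t t*(t + 1/m) * CF_t / (1+y/m)^(m*t + 2):
  t = 1.0000: term = 117.087287
  t = 2.0000: term = 335.814400
  t = 3.0000: term = 642.092543
  t = 4.0000: term = 1023.092006
  t = 5.0000: term = 1467.149148
  t = 6.0000: term = 1963.679548
  t = 7.0000: term = 2503.096938
  t = 8.0000: term = 3076.737564
  t = 9.0000: term = 3676.789631
  t = 10.0000: term = 68419.026448
Convexity = (1/P) * sum = 83224.565513 / 1165.353086 = 71.415751

Answer: Convexity = 71.4158


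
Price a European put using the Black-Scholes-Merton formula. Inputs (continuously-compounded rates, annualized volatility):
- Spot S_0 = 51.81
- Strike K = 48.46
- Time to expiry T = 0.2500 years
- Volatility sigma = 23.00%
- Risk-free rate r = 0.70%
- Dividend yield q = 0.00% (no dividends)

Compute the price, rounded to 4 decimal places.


Answer: Price = 0.9758

Derivation:
d1 = (ln(S/K) + (r - q + 0.5*sigma^2) * T) / (sigma * sqrt(T)) = 0.65397361
d2 = d1 - sigma * sqrt(T) = 0.53897361
exp(-rT) = 0.99825153; exp(-qT) = 1.00000000
P = K * exp(-rT) * N(-d2) - S_0 * exp(-qT) * N(-d1)
N(-d1) = 0.25656440; N(-d2) = 0.29495253
P = 48.4600 * 0.99825153 * 0.29495253 - 51.8100 * 1.00000000 * 0.25656440 = 0.9758


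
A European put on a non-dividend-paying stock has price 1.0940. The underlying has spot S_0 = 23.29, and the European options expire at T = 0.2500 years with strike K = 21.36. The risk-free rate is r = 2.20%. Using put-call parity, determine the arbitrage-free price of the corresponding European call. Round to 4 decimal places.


Answer: Call price = 3.1412

Derivation:
Put-call parity: C - P = S_0 * exp(-qT) - K * exp(-rT).
S_0 * exp(-qT) = 23.2900 * 1.00000000 = 23.29000000
K * exp(-rT) = 21.3600 * 0.99451510 = 21.24284248
C = P + S*exp(-qT) - K*exp(-rT)
C = 1.0940 + 23.29000000 - 21.24284248 = 3.1412


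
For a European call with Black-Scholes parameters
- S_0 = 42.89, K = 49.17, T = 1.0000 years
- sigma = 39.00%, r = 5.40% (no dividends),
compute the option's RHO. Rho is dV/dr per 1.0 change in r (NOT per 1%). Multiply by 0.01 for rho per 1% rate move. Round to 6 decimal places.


Answer: Rho = 15.933873

Derivation:
d1 = -0.0169102126; d2 = -0.4069102126
phi(d1) = 0.3988852447; exp(-qT) = 1.0000000000; exp(-rT) = 0.9474321065
N(d2) = 0.3420369675
Rho = K*T*exp(-rT)*N(d2) = 49.1700 * 1.0000 * 0.9474321065 * 0.3420369675 = 15.933873


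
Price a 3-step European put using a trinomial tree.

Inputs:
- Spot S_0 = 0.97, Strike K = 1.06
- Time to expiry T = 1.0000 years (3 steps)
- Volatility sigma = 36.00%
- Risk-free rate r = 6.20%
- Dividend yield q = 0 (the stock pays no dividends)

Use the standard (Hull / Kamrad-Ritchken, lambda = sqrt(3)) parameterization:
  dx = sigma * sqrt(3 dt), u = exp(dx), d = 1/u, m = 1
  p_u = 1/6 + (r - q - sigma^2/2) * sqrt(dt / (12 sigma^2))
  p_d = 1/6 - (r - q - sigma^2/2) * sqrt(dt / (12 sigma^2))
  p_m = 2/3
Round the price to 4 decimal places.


Answer: Price = V(0,0) = 0.1546

Derivation:
dt = T/N = 0.333333; dx = sigma*sqrt(3*dt) = 0.360000
u = exp(dx) = 1.433329; d = 1/u = 0.697676
p_u = 0.165370, p_m = 0.666667, p_d = 0.167963
Discount per step: exp(-r*dt) = 0.979545
Stock lattice S(k, j) with j the centered position index:
  k=0: S(0,+0) = 0.9700
  k=1: S(1,-1) = 0.6767; S(1,+0) = 0.9700; S(1,+1) = 1.3903
  k=2: S(2,-2) = 0.4721; S(2,-1) = 0.6767; S(2,+0) = 0.9700; S(2,+1) = 1.3903; S(2,+2) = 1.9928
  k=3: S(3,-3) = 0.3294; S(3,-2) = 0.4721; S(3,-1) = 0.6767; S(3,+0) = 0.9700; S(3,+1) = 1.3903; S(3,+2) = 1.9928; S(3,+3) = 2.8563
Terminal payoffs V(N, j) = max(K - S_T, 0):
  V(3,-3) = 0.730592; V(3,-2) = 0.587850; V(3,-1) = 0.383254; V(3,+0) = 0.090000; V(3,+1) = 0.000000; V(3,+2) = 0.000000; V(3,+3) = 0.000000
Backward induction: V(k, j) = exp(-r*dt) * [p_u * V(k+1, j+1) + p_m * V(k+1, j) + p_d * V(k+1, j-1)]
  V(2,-2) = exp(-r*dt) * [p_u*0.383254 + p_m*0.587850 + p_d*0.730592] = 0.566169
  V(2,-1) = exp(-r*dt) * [p_u*0.090000 + p_m*0.383254 + p_d*0.587850] = 0.361573
  V(2,+0) = exp(-r*dt) * [p_u*0.000000 + p_m*0.090000 + p_d*0.383254] = 0.121828
  V(2,+1) = exp(-r*dt) * [p_u*0.000000 + p_m*0.000000 + p_d*0.090000] = 0.014807
  V(2,+2) = exp(-r*dt) * [p_u*0.000000 + p_m*0.000000 + p_d*0.000000] = 0.000000
  V(1,-1) = exp(-r*dt) * [p_u*0.121828 + p_m*0.361573 + p_d*0.566169] = 0.349003
  V(1,+0) = exp(-r*dt) * [p_u*0.014807 + p_m*0.121828 + p_d*0.361573] = 0.141445
  V(1,+1) = exp(-r*dt) * [p_u*0.000000 + p_m*0.014807 + p_d*0.121828] = 0.029714
  V(0,+0) = exp(-r*dt) * [p_u*0.029714 + p_m*0.141445 + p_d*0.349003] = 0.154602


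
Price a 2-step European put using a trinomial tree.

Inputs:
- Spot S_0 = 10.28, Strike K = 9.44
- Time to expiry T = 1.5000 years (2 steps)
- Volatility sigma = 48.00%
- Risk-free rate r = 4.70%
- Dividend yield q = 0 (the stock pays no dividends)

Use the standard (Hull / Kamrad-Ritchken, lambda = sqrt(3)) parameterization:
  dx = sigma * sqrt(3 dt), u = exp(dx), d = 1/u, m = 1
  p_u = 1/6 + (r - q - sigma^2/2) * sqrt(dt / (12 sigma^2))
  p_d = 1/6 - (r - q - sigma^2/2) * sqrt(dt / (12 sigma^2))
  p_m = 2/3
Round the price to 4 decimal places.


Answer: Price = V(0,0) = 1.3814

Derivation:
dt = T/N = 0.750000; dx = sigma*sqrt(3*dt) = 0.720000
u = exp(dx) = 2.054433; d = 1/u = 0.486752
p_u = 0.131146, p_m = 0.666667, p_d = 0.202187
Discount per step: exp(-r*dt) = 0.965364
Stock lattice S(k, j) with j the centered position index:
  k=0: S(0,+0) = 10.2800
  k=1: S(1,-1) = 5.0038; S(1,+0) = 10.2800; S(1,+1) = 21.1196
  k=2: S(2,-2) = 2.4356; S(2,-1) = 5.0038; S(2,+0) = 10.2800; S(2,+1) = 21.1196; S(2,+2) = 43.3888
Terminal payoffs V(N, j) = max(K - S_T, 0):
  V(2,-2) = 7.004383; V(2,-1) = 4.436187; V(2,+0) = 0.000000; V(2,+1) = 0.000000; V(2,+2) = 0.000000
Backward induction: V(k, j) = exp(-r*dt) * [p_u * V(k+1, j+1) + p_m * V(k+1, j) + p_d * V(k+1, j-1)]
  V(1,-1) = exp(-r*dt) * [p_u*0.000000 + p_m*4.436187 + p_d*7.004383] = 4.222171
  V(1,+0) = exp(-r*dt) * [p_u*0.000000 + p_m*0.000000 + p_d*4.436187] = 0.865875
  V(1,+1) = exp(-r*dt) * [p_u*0.000000 + p_m*0.000000 + p_d*0.000000] = 0.000000
  V(0,+0) = exp(-r*dt) * [p_u*0.000000 + p_m*0.865875 + p_d*4.222171] = 1.381359


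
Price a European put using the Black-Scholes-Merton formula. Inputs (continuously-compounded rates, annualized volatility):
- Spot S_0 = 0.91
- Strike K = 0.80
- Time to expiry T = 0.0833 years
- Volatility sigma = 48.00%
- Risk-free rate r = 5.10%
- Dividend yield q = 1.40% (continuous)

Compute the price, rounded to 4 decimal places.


Answer: Price = 0.0107

Derivation:
d1 = (ln(S/K) + (r - q + 0.5*sigma^2) * T) / (sigma * sqrt(T)) = 1.02147294
d2 = d1 - sigma * sqrt(T) = 0.88293659
exp(-rT) = 0.99576071; exp(-qT) = 0.99883448
P = K * exp(-rT) * N(-d2) - S_0 * exp(-qT) * N(-d1)
N(-d1) = 0.15351521; N(-d2) = 0.18863527
P = 0.8000 * 0.99576071 * 0.18863527 - 0.9100 * 0.99883448 * 0.15351521 = 0.0107


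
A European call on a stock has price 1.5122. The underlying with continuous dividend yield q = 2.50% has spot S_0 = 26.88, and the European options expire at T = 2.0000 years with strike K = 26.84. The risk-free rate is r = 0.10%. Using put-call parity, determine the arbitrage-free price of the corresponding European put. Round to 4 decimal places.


Answer: Put price = 2.7295

Derivation:
Put-call parity: C - P = S_0 * exp(-qT) - K * exp(-rT).
S_0 * exp(-qT) = 26.8800 * 0.95122942 = 25.56904693
K * exp(-rT) = 26.8400 * 0.99800200 = 26.78637364
P = C - S*exp(-qT) + K*exp(-rT)
P = 1.5122 - 25.56904693 + 26.78637364 = 2.7295


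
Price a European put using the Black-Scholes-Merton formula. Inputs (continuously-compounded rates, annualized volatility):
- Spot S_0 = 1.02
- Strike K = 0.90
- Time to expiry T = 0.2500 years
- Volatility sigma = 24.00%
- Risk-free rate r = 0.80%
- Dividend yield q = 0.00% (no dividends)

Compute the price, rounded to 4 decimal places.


d1 = (ln(S/K) + (r - q + 0.5*sigma^2) * T) / (sigma * sqrt(T)) = 1.11969286
d2 = d1 - sigma * sqrt(T) = 0.99969286
exp(-rT) = 0.99800200; exp(-qT) = 1.00000000
P = K * exp(-rT) * N(-d2) - S_0 * exp(-qT) * N(-d1)
N(-d1) = 0.13142233; N(-d2) = 0.15872958
P = 0.9000 * 0.99800200 * 0.15872958 - 1.0200 * 1.00000000 * 0.13142233 = 0.0085

Answer: Price = 0.0085


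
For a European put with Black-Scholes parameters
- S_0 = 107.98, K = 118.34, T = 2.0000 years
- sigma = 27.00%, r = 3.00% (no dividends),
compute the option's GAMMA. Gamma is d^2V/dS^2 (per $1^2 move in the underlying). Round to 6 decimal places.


Answer: Gamma = 0.009619

Derivation:
d1 = 0.1081197369; d2 = -0.2737179249
phi(d1) = 0.3966172885; exp(-qT) = 1.0000000000; exp(-rT) = 0.9417645336
Gamma = exp(-qT) * phi(d1) / (S * sigma * sqrt(T)) = 1.0000000000 * 0.3966172885 / (107.9800 * 0.2700 * 1.4142135624) = 0.009619


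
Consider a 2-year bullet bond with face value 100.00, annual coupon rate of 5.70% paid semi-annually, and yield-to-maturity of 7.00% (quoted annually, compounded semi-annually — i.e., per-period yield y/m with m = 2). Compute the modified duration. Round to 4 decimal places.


Answer: Modified duration = 1.8524

Derivation:
Coupon per period c = face * coupon_rate / m = 2.850000
Periods per year m = 2; per-period yield y/m = 0.035000
Number of cashflows N = 4
Cashflows (t years, CF_t, discount factor 1/(1+y/m)^(m*t), PV):
  t = 0.5000: CF_t = 2.850000, DF = 0.966184, PV = 2.753623
  t = 1.0000: CF_t = 2.850000, DF = 0.933511, PV = 2.660505
  t = 1.5000: CF_t = 2.850000, DF = 0.901943, PV = 2.570537
  t = 2.0000: CF_t = 102.850000, DF = 0.871442, PV = 89.627833
Price P = sum_t PV_t = 97.612499
First compute Macaulay numerator sum_t t * PV_t:
  t * PV_t at t = 0.5000: 1.376812
  t * PV_t at t = 1.0000: 2.660505
  t * PV_t at t = 1.5000: 3.855805
  t * PV_t at t = 2.0000: 179.255666
Macaulay duration D = 187.148788 / 97.612499 = 1.917263
Modified duration = D / (1 + y/m) = 1.917263 / (1 + 0.035000) = 1.852428


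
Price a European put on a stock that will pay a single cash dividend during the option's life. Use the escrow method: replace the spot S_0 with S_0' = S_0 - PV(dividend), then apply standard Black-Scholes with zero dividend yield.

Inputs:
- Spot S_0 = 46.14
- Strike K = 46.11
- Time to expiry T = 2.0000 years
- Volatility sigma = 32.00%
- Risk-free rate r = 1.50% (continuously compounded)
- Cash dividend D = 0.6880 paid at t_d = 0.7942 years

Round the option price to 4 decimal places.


Answer: Price = 7.7225

Derivation:
PV(D) = D * exp(-r * t_d) = 0.6880 * 0.98815768 = 0.67985248
S_0' = S_0 - PV(D) = 46.1400 - 0.67985248 = 45.46014752
d1 = (ln(S_0'/K) + (r + sigma^2/2)*T) / (sigma*sqrt(T)) = 0.26120131
d2 = d1 - sigma*sqrt(T) = -0.19134703
exp(-rT) = 0.97044553
N(-d1) = 0.39696864; N(-d2) = 0.57587314
P = K * exp(-rT) * N(-d2) - S_0' * N(-d1) = 46.1100 * 0.97044553 * 0.57587314 - 45.46014752 * 0.39696864 = 7.7225


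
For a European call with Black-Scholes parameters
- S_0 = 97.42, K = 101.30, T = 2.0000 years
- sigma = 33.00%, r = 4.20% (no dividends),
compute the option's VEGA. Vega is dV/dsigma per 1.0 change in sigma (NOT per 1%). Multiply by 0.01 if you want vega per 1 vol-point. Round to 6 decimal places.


Answer: Vega = 52.056601

Derivation:
d1 = 0.3296512896; d2 = -0.1370391860
phi(d1) = 0.3778441313; exp(-qT) = 1.0000000000; exp(-rT) = 0.9194312561
Vega = S * exp(-qT) * phi(d1) * sqrt(T) = 97.4200 * 1.0000000000 * 0.3778441313 * 1.4142135624 = 52.056601


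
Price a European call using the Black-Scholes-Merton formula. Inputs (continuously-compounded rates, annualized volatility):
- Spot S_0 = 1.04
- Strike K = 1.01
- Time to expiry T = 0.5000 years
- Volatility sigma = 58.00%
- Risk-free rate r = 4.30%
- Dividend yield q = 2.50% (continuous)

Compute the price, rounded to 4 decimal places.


Answer: Price = 0.1837

Derivation:
d1 = (ln(S/K) + (r - q + 0.5*sigma^2) * T) / (sigma * sqrt(T)) = 0.29837561
d2 = d1 - sigma * sqrt(T) = -0.11174632
exp(-rT) = 0.97872948; exp(-qT) = 0.98757780
C = S_0 * exp(-qT) * N(d1) - K * exp(-rT) * N(d2)
N(d1) = 0.61729175; N(d2) = 0.45551227
C = 1.0400 * 0.98757780 * 0.61729175 - 1.0100 * 0.97872948 * 0.45551227 = 0.1837


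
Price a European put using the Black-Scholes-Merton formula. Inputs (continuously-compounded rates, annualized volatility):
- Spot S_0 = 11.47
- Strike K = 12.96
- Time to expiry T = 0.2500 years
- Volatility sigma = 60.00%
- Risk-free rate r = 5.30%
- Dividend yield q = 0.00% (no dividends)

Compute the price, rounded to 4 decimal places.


d1 = (ln(S/K) + (r - q + 0.5*sigma^2) * T) / (sigma * sqrt(T)) = -0.21294253
d2 = d1 - sigma * sqrt(T) = -0.51294253
exp(-rT) = 0.98683739; exp(-qT) = 1.00000000
P = K * exp(-rT) * N(-d2) - S_0 * exp(-qT) * N(-d1)
N(-d1) = 0.58431411; N(-d2) = 0.69600424
P = 12.9600 * 0.98683739 * 0.69600424 - 11.4700 * 1.00000000 * 0.58431411 = 2.1994

Answer: Price = 2.1994


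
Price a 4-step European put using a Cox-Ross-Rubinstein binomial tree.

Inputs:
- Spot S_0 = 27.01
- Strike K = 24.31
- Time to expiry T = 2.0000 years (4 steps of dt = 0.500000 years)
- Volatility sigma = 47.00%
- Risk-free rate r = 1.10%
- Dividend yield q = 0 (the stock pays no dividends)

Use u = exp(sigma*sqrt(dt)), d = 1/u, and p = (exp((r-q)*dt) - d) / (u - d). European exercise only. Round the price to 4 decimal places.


dt = T/N = 0.500000
u = exp(sigma*sqrt(dt)) = 1.394227; d = 1/u = 0.717243
p = (exp((r-q)*dt) - d) / (u - d) = 0.425818
Discount per step: exp(-r*dt) = 0.994515
Stock lattice S(k, i) with i counting down-moves:
  k=0: S(0,0) = 27.0100
  k=1: S(1,0) = 37.6581; S(1,1) = 19.3727
  k=2: S(2,0) = 52.5039; S(2,1) = 27.0100; S(2,2) = 13.8950
  k=3: S(3,0) = 73.2024; S(3,1) = 37.6581; S(3,2) = 19.3727; S(3,3) = 9.9661
  k=4: S(4,0) = 102.0607; S(4,1) = 52.5039; S(4,2) = 27.0100; S(4,3) = 13.8950; S(4,4) = 7.1481
Terminal payoffs V(N, i) = max(K - S_T, 0):
  V(4,0) = 0.000000; V(4,1) = 0.000000; V(4,2) = 0.000000; V(4,3) = 10.415032; V(4,4) = 17.161901
Backward induction: V(k, i) = exp(-r*dt) * [p * V(k+1, i) + (1-p) * V(k+1, i+1)].
  V(3,0) = exp(-r*dt) * [p*0.000000 + (1-p)*0.000000] = 0.000000
  V(3,1) = exp(-r*dt) * [p*0.000000 + (1-p)*0.000000] = 0.000000
  V(3,2) = exp(-r*dt) * [p*0.000000 + (1-p)*10.415032] = 5.947323
  V(3,3) = exp(-r*dt) * [p*10.415032 + (1-p)*17.161901] = 14.210589
  V(2,0) = exp(-r*dt) * [p*0.000000 + (1-p)*0.000000] = 0.000000
  V(2,1) = exp(-r*dt) * [p*0.000000 + (1-p)*5.947323] = 3.396116
  V(2,2) = exp(-r*dt) * [p*5.947323 + (1-p)*14.210589] = 10.633298
  V(1,0) = exp(-r*dt) * [p*0.000000 + (1-p)*3.396116] = 1.939293
  V(1,1) = exp(-r*dt) * [p*3.396116 + (1-p)*10.633298] = 7.510156
  V(0,0) = exp(-r*dt) * [p*1.939293 + (1-p)*7.510156] = 5.109801

Answer: Price = V(0,0) = 5.1098


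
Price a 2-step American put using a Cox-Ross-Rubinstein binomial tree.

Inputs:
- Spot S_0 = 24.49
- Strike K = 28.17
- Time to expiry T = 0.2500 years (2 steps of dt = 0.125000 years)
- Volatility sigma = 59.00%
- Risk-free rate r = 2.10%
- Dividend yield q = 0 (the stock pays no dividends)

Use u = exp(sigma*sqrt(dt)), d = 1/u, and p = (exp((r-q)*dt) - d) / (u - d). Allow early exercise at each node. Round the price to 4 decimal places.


dt = T/N = 0.125000
u = exp(sigma*sqrt(dt)) = 1.231948; d = 1/u = 0.811723
p = (exp((r-q)*dt) - d) / (u - d) = 0.454294
Discount per step: exp(-r*dt) = 0.997378
Stock lattice S(k, i) with i counting down-moves:
  k=0: S(0,0) = 24.4900
  k=1: S(1,0) = 30.1704; S(1,1) = 19.8791
  k=2: S(2,0) = 37.1684; S(2,1) = 24.4900; S(2,2) = 16.1363
Terminal payoffs V(N, i) = max(K - S_T, 0):
  V(2,0) = 0.000000; V(2,1) = 3.680000; V(2,2) = 12.033692
Backward induction: V(k, i) = exp(-r*dt) * [p * V(k+1, i) + (1-p) * V(k+1, i+1)]; then take max(V_cont, immediate exercise) for American.
  V(1,0) = exp(-r*dt) * [p*0.000000 + (1-p)*3.680000] = 2.002933; exercise = 0.000000; V(1,0) = max -> 2.002933
  V(1,1) = exp(-r*dt) * [p*3.680000 + (1-p)*12.033692] = 8.217062; exercise = 8.290911; V(1,1) = max -> 8.290911
  V(0,0) = exp(-r*dt) * [p*2.002933 + (1-p)*8.290911] = 5.420074; exercise = 3.680000; V(0,0) = max -> 5.420074

Answer: Price = V(0,0) = 5.4201


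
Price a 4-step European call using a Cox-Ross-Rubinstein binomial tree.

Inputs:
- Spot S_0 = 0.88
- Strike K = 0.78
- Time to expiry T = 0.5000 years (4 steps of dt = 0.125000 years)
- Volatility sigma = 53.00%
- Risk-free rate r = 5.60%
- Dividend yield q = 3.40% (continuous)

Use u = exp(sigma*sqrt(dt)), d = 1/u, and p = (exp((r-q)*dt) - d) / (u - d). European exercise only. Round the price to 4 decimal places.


Answer: Price = V(0,0) = 0.1859

Derivation:
dt = T/N = 0.125000
u = exp(sigma*sqrt(dt)) = 1.206089; d = 1/u = 0.829126
p = (exp((r-q)*dt) - d) / (u - d) = 0.460596
Discount per step: exp(-r*dt) = 0.993024
Stock lattice S(k, i) with i counting down-moves:
  k=0: S(0,0) = 0.8800
  k=1: S(1,0) = 1.0614; S(1,1) = 0.7296
  k=2: S(2,0) = 1.2801; S(2,1) = 0.8800; S(2,2) = 0.6050
  k=3: S(3,0) = 1.5439; S(3,1) = 1.0614; S(3,2) = 0.7296; S(3,3) = 0.5016
  k=4: S(4,0) = 1.8621; S(4,1) = 1.2801; S(4,2) = 0.8800; S(4,3) = 0.6050; S(4,4) = 0.4159
Terminal payoffs V(N, i) = max(S_T - K, 0):
  V(4,0) = 1.082091; V(4,1) = 0.500094; V(4,2) = 0.100000; V(4,3) = 0.000000; V(4,4) = 0.000000
Backward induction: V(k, i) = exp(-r*dt) * [p * V(k+1, i) + (1-p) * V(k+1, i+1)].
  V(3,0) = exp(-r*dt) * [p*1.082091 + (1-p)*0.500094] = 0.762801
  V(3,1) = exp(-r*dt) * [p*0.500094 + (1-p)*0.100000] = 0.282298
  V(3,2) = exp(-r*dt) * [p*0.100000 + (1-p)*0.000000] = 0.045738
  V(3,3) = exp(-r*dt) * [p*0.000000 + (1-p)*0.000000] = 0.000000
  V(2,0) = exp(-r*dt) * [p*0.762801 + (1-p)*0.282298] = 0.500103
  V(2,1) = exp(-r*dt) * [p*0.282298 + (1-p)*0.045738] = 0.153618
  V(2,2) = exp(-r*dt) * [p*0.045738 + (1-p)*0.000000] = 0.020920
  V(1,0) = exp(-r*dt) * [p*0.500103 + (1-p)*0.153618] = 0.311023
  V(1,1) = exp(-r*dt) * [p*0.153618 + (1-p)*0.020920] = 0.081468
  V(0,0) = exp(-r*dt) * [p*0.311023 + (1-p)*0.081468] = 0.185894


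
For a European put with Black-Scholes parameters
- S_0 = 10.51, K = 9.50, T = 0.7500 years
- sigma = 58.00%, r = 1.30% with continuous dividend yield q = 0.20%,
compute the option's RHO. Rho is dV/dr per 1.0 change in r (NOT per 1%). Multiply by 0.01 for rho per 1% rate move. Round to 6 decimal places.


d1 = 0.4687195988; d2 = -0.0335751354
phi(d1) = 0.3574400710; exp(-qT) = 0.9985011244; exp(-rT) = 0.9902973771
N(-d2) = 0.5133920249
Rho = -K*T*exp(-rT)*N(-d2) = -9.5000 * 0.7500 * 0.9902973771 * 0.5133920249 = -3.622427

Answer: Rho = -3.622427


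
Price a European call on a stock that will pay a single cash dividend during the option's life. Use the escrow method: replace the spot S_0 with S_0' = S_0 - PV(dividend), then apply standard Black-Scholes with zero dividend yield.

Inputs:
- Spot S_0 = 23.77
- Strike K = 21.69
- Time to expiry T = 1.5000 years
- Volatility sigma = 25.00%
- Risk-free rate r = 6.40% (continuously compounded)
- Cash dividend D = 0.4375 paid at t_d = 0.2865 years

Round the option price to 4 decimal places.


Answer: Price = 4.8231

Derivation:
PV(D) = D * exp(-r * t_d) = 0.4375 * 0.98183108 = 0.42955110
S_0' = S_0 - PV(D) = 23.7700 - 0.42955110 = 23.34044890
d1 = (ln(S_0'/K) + (r + sigma^2/2)*T) / (sigma*sqrt(T)) = 0.70614392
d2 = d1 - sigma*sqrt(T) = 0.39995770
exp(-rT) = 0.90846402
N(d1) = 0.75995068; N(d2) = 0.65540616
C = S_0' * N(d1) - K * exp(-rT) * N(d2) = 23.34044890 * 0.75995068 - 21.6900 * 0.90846402 * 0.65540616 = 4.8231


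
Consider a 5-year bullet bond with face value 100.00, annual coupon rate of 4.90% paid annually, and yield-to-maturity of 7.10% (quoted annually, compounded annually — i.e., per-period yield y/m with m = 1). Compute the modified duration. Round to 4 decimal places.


Coupon per period c = face * coupon_rate / m = 4.900000
Periods per year m = 1; per-period yield y/m = 0.071000
Number of cashflows N = 5
Cashflows (t years, CF_t, discount factor 1/(1+y/m)^(m*t), PV):
  t = 1.0000: CF_t = 4.900000, DF = 0.933707, PV = 4.575163
  t = 2.0000: CF_t = 4.900000, DF = 0.871808, PV = 4.271861
  t = 3.0000: CF_t = 4.900000, DF = 0.814013, PV = 3.988666
  t = 4.0000: CF_t = 4.900000, DF = 0.760050, PV = 3.724245
  t = 5.0000: CF_t = 104.900000, DF = 0.709664, PV = 74.443731
Price P = sum_t PV_t = 91.003667
First compute Macaulay numerator sum_t t * PV_t:
  t * PV_t at t = 1.0000: 4.575163
  t * PV_t at t = 2.0000: 8.543722
  t * PV_t at t = 3.0000: 11.965998
  t * PV_t at t = 4.0000: 14.896978
  t * PV_t at t = 5.0000: 372.218657
Macaulay duration D = 412.200520 / 91.003667 = 4.529494
Modified duration = D / (1 + y/m) = 4.529494 / (1 + 0.071000) = 4.229219

Answer: Modified duration = 4.2292


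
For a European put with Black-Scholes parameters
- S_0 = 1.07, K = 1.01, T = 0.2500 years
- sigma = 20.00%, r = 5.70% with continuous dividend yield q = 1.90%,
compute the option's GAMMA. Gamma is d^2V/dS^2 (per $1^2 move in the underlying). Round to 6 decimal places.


d1 = 0.7220831762; d2 = 0.6220831762
phi(d1) = 0.3073891975; exp(-qT) = 0.9952612634; exp(-rT) = 0.9858510507
Gamma = exp(-qT) * phi(d1) / (S * sigma * sqrt(T)) = 0.9952612634 * 0.3073891975 / (1.0700 * 0.2000 * 0.5000000000) = 2.859183

Answer: Gamma = 2.859183


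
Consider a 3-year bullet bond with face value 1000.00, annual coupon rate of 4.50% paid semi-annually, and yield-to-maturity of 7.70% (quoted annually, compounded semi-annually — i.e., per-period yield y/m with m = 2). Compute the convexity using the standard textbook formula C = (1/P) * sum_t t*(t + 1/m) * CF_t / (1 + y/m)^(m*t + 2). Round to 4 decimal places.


Answer: Convexity = 9.0095

Derivation:
Coupon per period c = face * coupon_rate / m = 22.500000
Periods per year m = 2; per-period yield y/m = 0.038500
Number of cashflows N = 6
Cashflows (t years, CF_t, discount factor 1/(1+y/m)^(m*t), PV):
  t = 0.5000: CF_t = 22.500000, DF = 0.962927, PV = 21.665864
  t = 1.0000: CF_t = 22.500000, DF = 0.927229, PV = 20.862652
  t = 1.5000: CF_t = 22.500000, DF = 0.892854, PV = 20.089217
  t = 2.0000: CF_t = 22.500000, DF = 0.859754, PV = 19.344456
  t = 2.5000: CF_t = 22.500000, DF = 0.827880, PV = 18.627304
  t = 3.0000: CF_t = 1022.500000, DF = 0.797188, PV = 815.125184
Price P = sum_t PV_t = 915.714678
Convexity numerator sum_t t*(t + 1/m) * CF_t / (1+y/m)^(m*t + 2):
  t = 0.5000: term = 10.044609
  t = 1.0000: term = 29.016684
  t = 1.5000: term = 55.881913
  t = 2.0000: term = 89.683700
  t = 2.5000: term = 129.538324
  t = 3.0000: term = 7935.980806
Convexity = (1/P) * sum = 8250.146037 / 915.714678 = 9.009516


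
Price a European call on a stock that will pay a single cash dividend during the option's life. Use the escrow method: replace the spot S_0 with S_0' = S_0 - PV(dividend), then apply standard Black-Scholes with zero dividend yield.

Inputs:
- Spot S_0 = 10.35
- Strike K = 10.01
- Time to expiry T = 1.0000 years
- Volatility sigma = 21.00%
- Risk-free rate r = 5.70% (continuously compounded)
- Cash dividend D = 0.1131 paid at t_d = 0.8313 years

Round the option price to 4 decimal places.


Answer: Price = 1.2757

Derivation:
PV(D) = D * exp(-r * t_d) = 0.1131 * 0.95372100 = 0.10786585
S_0' = S_0 - PV(D) = 10.3500 - 0.10786585 = 10.24213415
d1 = (ln(S_0'/K) + (r + sigma^2/2)*T) / (sigma*sqrt(T)) = 0.48559723
d2 = d1 - sigma*sqrt(T) = 0.27559723
exp(-rT) = 0.94459407
N(d1) = 0.68637362; N(d2) = 0.60857128
C = S_0' * N(d1) - K * exp(-rT) * N(d2) = 10.24213415 * 0.68637362 - 10.0100 * 0.94459407 * 0.60857128 = 1.2757


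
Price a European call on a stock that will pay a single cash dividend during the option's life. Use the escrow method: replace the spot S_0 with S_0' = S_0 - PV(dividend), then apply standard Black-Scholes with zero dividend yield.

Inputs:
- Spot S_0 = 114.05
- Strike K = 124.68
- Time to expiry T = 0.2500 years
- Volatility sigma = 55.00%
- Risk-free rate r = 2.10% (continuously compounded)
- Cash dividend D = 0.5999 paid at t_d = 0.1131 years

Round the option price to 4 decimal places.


PV(D) = D * exp(-r * t_d) = 0.5999 * 0.99762772 = 0.59847687
S_0' = S_0 - PV(D) = 114.0500 - 0.59847687 = 113.45152313
d1 = (ln(S_0'/K) + (r + sigma^2/2)*T) / (sigma*sqrt(T)) = -0.18659025
d2 = d1 - sigma*sqrt(T) = -0.46159025
exp(-rT) = 0.99476376
N(d1) = 0.42599096; N(d2) = 0.32218759
C = S_0' * N(d1) - K * exp(-rT) * N(d2) = 113.45152313 * 0.42599096 - 124.6800 * 0.99476376 * 0.32218759 = 8.3693

Answer: Price = 8.3693
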